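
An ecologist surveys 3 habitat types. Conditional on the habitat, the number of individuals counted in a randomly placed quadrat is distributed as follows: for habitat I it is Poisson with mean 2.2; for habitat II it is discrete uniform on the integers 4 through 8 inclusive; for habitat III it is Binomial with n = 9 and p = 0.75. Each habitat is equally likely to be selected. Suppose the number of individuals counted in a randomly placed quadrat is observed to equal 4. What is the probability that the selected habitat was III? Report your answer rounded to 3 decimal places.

Likelihoods P(X=4 | ·): I: 0.108151; II: 0.2; III: 0.0389328.
Posterior ∝ prior × likelihood. Numerator for III: 0.333333·0.0389328 = 0.0129776.
Normalizing constant: 0.333333·0.108151 + 0.333333·0.2 + 0.333333·0.0389328 = 0.115695.
P(III | observation) = 0.0129776 / 0.115695 = 0.112171.

0.112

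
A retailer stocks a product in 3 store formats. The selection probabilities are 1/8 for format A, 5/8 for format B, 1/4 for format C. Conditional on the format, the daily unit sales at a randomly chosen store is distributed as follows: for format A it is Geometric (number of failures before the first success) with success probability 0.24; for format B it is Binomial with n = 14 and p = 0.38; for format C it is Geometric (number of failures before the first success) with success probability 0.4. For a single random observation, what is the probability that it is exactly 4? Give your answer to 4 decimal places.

0.1325

Conditional on each format, P(X = 4): A: 0.0800692; B: 0.17518; C: 0.05184.
By total probability, P(X = 4) = 0.125·0.0800692 + 0.625·0.17518 + 0.25·0.05184 = 0.132456.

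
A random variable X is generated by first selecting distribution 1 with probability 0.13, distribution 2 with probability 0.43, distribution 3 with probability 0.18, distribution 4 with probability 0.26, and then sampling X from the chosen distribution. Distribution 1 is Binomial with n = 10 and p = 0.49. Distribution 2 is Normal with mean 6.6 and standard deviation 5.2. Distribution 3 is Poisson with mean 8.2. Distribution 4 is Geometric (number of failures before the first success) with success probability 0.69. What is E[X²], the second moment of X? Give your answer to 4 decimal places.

For each component E[X²] = Var + (mean)², giving 1: 26.509; 2: 70.6; 3: 75.44; 4: 0.852972.
Overall E[X²] = 0.13·26.509 + 0.43·70.6 + 0.18·75.44 + 0.26·0.852972 = 47.6051.

47.6051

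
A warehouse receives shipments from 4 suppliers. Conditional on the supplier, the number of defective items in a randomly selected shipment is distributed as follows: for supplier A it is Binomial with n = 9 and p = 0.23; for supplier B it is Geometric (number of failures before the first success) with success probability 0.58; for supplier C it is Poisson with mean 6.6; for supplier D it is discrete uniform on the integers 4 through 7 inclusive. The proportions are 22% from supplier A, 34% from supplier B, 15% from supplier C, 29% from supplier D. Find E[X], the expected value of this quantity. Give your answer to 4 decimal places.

Component means — A: 2.07; B: 0.724138; C: 6.6; D: 5.5.
E[X] = 0.22·2.07 + 0.34·0.724138 + 0.15·6.6 + 0.29·5.5 = 3.28661.

3.2866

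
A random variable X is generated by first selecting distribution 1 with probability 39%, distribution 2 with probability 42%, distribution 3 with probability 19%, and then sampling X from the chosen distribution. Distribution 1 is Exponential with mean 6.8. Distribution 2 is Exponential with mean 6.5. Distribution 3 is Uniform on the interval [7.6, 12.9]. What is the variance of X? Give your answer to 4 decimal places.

Per component, 1: μ=6.8, E[X²]=92.48; 2: μ=6.5, E[X²]=84.5; 3: μ=10.25, E[X²]=107.403.
E[X] = 0.39·6.8 + 0.42·6.5 + 0.19·10.25 = 7.3295.
E[X²] = 0.39·92.48 + 0.42·84.5 + 0.19·107.403 = 91.9638.
Var(X) = E[X²] − (E[X])² = 91.9638 − 53.7216 = 38.2423.

38.2423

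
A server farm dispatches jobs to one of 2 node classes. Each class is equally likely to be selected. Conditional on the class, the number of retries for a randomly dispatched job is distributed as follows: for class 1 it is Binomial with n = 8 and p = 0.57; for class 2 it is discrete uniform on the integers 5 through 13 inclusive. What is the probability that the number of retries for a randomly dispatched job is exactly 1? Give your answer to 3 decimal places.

0.006

Conditional on each class, P(X = 1): 1: 0.0123949; 2: 0.
By total probability, P(X = 1) = 0.5·0.0123949 + 0.5·0 = 0.00619746.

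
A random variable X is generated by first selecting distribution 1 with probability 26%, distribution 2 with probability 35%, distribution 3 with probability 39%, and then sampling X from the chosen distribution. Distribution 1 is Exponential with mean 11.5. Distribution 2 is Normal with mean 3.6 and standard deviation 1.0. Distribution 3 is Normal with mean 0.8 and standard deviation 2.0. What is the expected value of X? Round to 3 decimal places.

4.562

Component means — 1: 11.5; 2: 3.6; 3: 0.8.
E[X] = 0.26·11.5 + 0.35·3.6 + 0.39·0.8 = 4.562.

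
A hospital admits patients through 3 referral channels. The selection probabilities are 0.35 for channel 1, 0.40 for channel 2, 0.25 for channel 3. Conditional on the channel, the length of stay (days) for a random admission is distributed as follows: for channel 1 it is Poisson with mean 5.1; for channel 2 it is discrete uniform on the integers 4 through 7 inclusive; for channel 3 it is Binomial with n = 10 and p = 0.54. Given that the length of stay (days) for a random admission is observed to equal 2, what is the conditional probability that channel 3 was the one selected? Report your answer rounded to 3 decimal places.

Likelihoods P(X=2 | ·): 1: 0.0792882; 2: 0; 3: 0.0263065.
Posterior ∝ prior × likelihood. Numerator for 3: 0.25·0.0263065 = 0.00657662.
Normalizing constant: 0.35·0.0792882 + 0.4·0 + 0.25·0.0263065 = 0.0343275.
P(3 | observation) = 0.00657662 / 0.0343275 = 0.191585.

0.192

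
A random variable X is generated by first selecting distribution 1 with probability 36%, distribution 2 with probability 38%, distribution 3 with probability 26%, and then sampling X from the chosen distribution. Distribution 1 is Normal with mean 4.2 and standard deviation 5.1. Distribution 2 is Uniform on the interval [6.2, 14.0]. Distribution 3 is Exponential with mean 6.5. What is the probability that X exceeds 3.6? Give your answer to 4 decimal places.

Conditional on each component, P(X > 3.6): 1: 0.546826; 2: 1; 3: 0.574735.
By total probability, P(X > 3.6) = 0.36·0.546826 + 0.38·1 + 0.26·0.574735 = 0.726289.

0.7263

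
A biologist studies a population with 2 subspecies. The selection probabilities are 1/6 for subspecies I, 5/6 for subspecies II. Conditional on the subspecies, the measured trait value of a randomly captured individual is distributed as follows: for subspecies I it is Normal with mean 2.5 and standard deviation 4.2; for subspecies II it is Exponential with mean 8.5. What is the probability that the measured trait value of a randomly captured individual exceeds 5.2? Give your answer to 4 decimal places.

Conditional on each subspecies, P(X > 5.2): I: 0.260158; II: 0.542393.
By total probability, P(X > 5.2) = 0.166667·0.260158 + 0.833333·0.542393 = 0.495354.

0.4954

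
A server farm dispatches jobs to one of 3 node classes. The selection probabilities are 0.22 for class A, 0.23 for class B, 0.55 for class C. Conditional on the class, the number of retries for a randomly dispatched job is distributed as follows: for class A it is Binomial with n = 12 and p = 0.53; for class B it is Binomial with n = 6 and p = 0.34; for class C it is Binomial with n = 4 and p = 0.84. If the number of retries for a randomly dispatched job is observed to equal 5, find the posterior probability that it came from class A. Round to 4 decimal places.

Likelihoods P(X=5 | ·): A: 0.167799; B: 0.0179924; C: 0.
Posterior ∝ prior × likelihood. Numerator for A: 0.22·0.167799 = 0.0369158.
Normalizing constant: 0.22·0.167799 + 0.23·0.0179924 + 0.55·0 = 0.0410541.
P(A | observation) = 0.0369158 / 0.0410541 = 0.8992.

0.8992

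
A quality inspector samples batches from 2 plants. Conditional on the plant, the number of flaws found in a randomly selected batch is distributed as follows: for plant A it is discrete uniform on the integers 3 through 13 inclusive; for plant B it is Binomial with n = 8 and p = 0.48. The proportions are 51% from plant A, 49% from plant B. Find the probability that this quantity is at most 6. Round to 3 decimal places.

0.662

Conditional on each plant, P(X ≤ 6): A: 0.363636; B: 0.97276.
By total probability, P(X ≤ 6) = 0.51·0.363636 + 0.49·0.97276 = 0.662107.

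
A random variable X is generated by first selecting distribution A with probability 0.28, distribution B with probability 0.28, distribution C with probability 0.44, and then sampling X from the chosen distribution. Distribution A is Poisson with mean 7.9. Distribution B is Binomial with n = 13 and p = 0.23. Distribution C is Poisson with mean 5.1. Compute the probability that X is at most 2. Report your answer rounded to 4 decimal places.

Conditional on each component, P(X ≤ 2): A: 0.0148687; B: 0.396115; C: 0.116478.
By total probability, P(X ≤ 2) = 0.28·0.0148687 + 0.28·0.396115 + 0.44·0.116478 = 0.166326.

0.1663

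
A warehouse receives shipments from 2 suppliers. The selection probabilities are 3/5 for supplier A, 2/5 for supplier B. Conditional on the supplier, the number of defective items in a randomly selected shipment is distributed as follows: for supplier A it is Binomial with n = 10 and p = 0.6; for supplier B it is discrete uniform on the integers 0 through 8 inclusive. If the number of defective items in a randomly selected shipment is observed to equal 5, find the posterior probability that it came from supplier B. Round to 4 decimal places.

0.2696

Likelihoods P(X=5 | ·): A: 0.200658; B: 0.111111.
Posterior ∝ prior × likelihood. Numerator for B: 0.4·0.111111 = 0.0444444.
Normalizing constant: 0.6·0.200658 + 0.4·0.111111 = 0.164839.
P(B | observation) = 0.0444444 / 0.164839 = 0.269623.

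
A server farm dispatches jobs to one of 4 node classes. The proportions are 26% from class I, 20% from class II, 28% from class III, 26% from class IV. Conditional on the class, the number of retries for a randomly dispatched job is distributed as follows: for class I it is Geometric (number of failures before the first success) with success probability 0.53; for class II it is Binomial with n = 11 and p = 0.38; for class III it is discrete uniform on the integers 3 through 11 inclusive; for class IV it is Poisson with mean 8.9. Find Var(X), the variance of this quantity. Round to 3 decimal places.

14.626

Per component, I: μ=0.886792, E[X²]=2.45959; II: μ=4.18, E[X²]=20.064; III: μ=7, E[X²]=55.6667; IV: μ=8.9, E[X²]=88.11.
E[X] = 0.26·0.886792 + 0.2·4.18 + 0.28·7 + 0.26·8.9 = 5.34057.
E[X²] = 0.26·2.45959 + 0.2·20.064 + 0.28·55.6667 + 0.26·88.11 = 43.1476.
Var(X) = E[X²] − (E[X])² = 43.1476 − 28.5216 = 14.6259.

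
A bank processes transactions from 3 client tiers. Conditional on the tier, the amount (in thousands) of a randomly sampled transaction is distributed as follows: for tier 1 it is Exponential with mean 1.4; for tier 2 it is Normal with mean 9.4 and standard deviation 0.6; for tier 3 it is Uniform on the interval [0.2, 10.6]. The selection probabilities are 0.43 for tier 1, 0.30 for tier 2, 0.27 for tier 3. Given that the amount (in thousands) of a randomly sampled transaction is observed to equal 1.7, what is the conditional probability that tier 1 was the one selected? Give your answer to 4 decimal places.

Likelihoods f(1.7 | ·): 1: 0.212087; 2: 1.14766e-36; 3: 0.0961538.
Posterior ∝ prior × likelihood. Numerator for 1: 0.43·0.212087 = 0.0911975.
Normalizing constant: 0.43·0.212087 + 0.3·1.14766e-36 + 0.27·0.0961538 = 0.117159.
P(1 | observation) = 0.0911975 / 0.117159 = 0.778408.

0.7784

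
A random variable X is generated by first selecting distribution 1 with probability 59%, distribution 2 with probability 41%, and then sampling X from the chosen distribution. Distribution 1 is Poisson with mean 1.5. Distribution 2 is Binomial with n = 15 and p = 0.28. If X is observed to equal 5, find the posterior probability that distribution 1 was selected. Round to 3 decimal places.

0.095

Likelihoods P(X=5 | ·): 1: 0.01412; 2: 0.193495.
Posterior ∝ prior × likelihood. Numerator for 1: 0.59·0.01412 = 0.00833077.
Normalizing constant: 0.59·0.01412 + 0.41·0.193495 = 0.0876639.
P(1 | observation) = 0.00833077 / 0.0876639 = 0.0950309.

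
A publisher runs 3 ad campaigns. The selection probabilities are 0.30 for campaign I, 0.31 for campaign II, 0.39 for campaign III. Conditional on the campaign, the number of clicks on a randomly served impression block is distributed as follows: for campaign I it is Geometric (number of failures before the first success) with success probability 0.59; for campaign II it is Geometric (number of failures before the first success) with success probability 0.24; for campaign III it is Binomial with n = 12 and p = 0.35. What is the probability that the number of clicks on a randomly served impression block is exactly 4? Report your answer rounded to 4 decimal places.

Conditional on each campaign, P(X = 4): I: 0.016672; II: 0.0800692; III: 0.236692.
By total probability, P(X = 4) = 0.3·0.016672 + 0.31·0.0800692 + 0.39·0.236692 = 0.122133.

0.1221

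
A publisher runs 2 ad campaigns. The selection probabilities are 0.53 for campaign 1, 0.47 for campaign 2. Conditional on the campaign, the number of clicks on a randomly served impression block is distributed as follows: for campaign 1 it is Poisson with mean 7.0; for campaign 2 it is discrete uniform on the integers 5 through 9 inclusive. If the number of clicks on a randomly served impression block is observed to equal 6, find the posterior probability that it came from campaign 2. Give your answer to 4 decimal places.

0.5434

Likelihoods P(X=6 | ·): 1: 0.149003; 2: 0.2.
Posterior ∝ prior × likelihood. Numerator for 2: 0.47·0.2 = 0.094.
Normalizing constant: 0.53·0.149003 + 0.47·0.2 = 0.172971.
P(2 | observation) = 0.094 / 0.172971 = 0.543442.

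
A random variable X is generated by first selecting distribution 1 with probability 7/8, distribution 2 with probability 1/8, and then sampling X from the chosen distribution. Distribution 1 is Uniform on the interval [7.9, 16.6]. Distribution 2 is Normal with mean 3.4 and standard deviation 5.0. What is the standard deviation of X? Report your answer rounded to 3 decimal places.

4.149

Per component, 1: μ=12.25, E[X²]=156.37; 2: μ=3.4, E[X²]=36.56.
E[X] = 0.875·12.25 + 0.125·3.4 = 11.1438.
E[X²] = 0.875·156.37 + 0.125·36.56 = 141.394.
Var(X) = E[X²] − (E[X])² = 141.394 − 124.183 = 17.2106.
SD(X) = √17.2106 = 4.14856.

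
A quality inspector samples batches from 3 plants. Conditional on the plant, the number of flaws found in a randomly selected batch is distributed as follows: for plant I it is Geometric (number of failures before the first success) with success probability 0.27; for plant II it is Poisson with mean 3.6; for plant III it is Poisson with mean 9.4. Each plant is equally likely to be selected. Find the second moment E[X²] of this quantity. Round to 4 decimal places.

43.8812

For each component E[X²] = Var + (mean)², giving I: 17.3237; II: 16.56; III: 97.76.
Overall E[X²] = 0.333333·17.3237 + 0.333333·16.56 + 0.333333·97.76 = 43.8812.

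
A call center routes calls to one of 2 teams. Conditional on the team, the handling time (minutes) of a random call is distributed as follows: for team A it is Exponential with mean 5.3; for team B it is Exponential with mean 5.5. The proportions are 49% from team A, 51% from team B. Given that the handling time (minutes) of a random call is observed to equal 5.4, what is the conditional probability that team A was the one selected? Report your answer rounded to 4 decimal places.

Likelihoods f(5.4 | ·): A: 0.0681138; B: 0.0681144.
Posterior ∝ prior × likelihood. Numerator for A: 0.49·0.0681138 = 0.0333758.
Normalizing constant: 0.49·0.0681138 + 0.51·0.0681144 = 0.0681141.
P(A | observation) = 0.0333758 / 0.0681141 = 0.489998.

0.4900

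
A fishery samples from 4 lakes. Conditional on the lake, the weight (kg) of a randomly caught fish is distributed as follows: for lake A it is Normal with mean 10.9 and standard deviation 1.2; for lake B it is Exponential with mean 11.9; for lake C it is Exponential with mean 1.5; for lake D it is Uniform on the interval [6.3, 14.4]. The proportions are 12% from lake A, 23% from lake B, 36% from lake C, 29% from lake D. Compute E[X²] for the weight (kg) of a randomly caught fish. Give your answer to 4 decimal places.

For each component E[X²] = Var + (mean)², giving A: 120.25; B: 283.22; C: 4.5; D: 112.59.
Overall E[X²] = 0.12·120.25 + 0.23·283.22 + 0.36·4.5 + 0.29·112.59 = 113.842.

113.8417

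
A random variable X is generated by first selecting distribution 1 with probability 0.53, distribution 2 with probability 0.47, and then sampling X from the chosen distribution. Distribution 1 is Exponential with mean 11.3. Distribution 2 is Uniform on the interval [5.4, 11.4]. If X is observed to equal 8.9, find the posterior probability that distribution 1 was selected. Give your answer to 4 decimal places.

Likelihoods f(8.9 | ·): 1: 0.0402593; 2: 0.166667.
Posterior ∝ prior × likelihood. Numerator for 1: 0.53·0.0402593 = 0.0213374.
Normalizing constant: 0.53·0.0402593 + 0.47·0.166667 = 0.0996708.
P(1 | observation) = 0.0213374 / 0.0996708 = 0.214079.

0.2141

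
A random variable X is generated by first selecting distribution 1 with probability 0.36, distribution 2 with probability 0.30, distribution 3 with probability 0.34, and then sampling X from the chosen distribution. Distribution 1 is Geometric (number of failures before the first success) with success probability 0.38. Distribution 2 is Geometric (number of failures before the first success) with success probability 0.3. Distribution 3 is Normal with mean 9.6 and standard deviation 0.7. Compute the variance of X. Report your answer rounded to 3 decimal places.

Per component, 1: μ=1.63158, E[X²]=6.95568; 2: μ=2.33333, E[X²]=13.2222; 3: μ=9.6, E[X²]=92.65.
E[X] = 0.36·1.63158 + 0.3·2.33333 + 0.34·9.6 = 4.55137.
E[X²] = 0.36·6.95568 + 0.3·13.2222 + 0.34·92.65 = 37.9717.
Var(X) = E[X²] − (E[X])² = 37.9717 − 20.715 = 17.2568.

17.257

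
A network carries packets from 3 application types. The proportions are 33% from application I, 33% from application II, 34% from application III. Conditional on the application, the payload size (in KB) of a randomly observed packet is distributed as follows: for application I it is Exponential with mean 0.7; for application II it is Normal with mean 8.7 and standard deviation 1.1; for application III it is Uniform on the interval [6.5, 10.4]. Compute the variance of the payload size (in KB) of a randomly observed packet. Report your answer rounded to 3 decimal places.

Per component, I: μ=0.7, E[X²]=0.98; II: μ=8.7, E[X²]=76.9; III: μ=8.45, E[X²]=72.67.
E[X] = 0.33·0.7 + 0.33·8.7 + 0.34·8.45 = 5.975.
E[X²] = 0.33·0.98 + 0.33·76.9 + 0.34·72.67 = 50.4082.
Var(X) = E[X²] − (E[X])² = 50.4082 − 35.7006 = 14.7076.

14.708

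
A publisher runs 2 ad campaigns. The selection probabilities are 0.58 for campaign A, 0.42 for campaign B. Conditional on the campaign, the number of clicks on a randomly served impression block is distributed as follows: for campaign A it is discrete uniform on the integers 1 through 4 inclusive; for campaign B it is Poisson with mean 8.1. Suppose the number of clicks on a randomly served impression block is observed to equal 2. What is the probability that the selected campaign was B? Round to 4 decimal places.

Likelihoods P(X=2 | ·): A: 0.25; B: 0.0099576.
Posterior ∝ prior × likelihood. Numerator for B: 0.42·0.0099576 = 0.00418219.
Normalizing constant: 0.58·0.25 + 0.42·0.0099576 = 0.149182.
P(B | observation) = 0.00418219 / 0.149182 = 0.0280341.

0.0280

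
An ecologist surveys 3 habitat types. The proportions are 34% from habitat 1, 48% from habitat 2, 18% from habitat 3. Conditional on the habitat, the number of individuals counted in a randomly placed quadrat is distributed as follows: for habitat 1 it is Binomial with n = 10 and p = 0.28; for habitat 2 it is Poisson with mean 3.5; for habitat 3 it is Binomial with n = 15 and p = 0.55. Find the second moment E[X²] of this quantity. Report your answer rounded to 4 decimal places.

For each component E[X²] = Var + (mean)², giving 1: 9.856; 2: 15.75; 3: 71.775.
Overall E[X²] = 0.34·9.856 + 0.48·15.75 + 0.18·71.775 = 23.8305.

23.8305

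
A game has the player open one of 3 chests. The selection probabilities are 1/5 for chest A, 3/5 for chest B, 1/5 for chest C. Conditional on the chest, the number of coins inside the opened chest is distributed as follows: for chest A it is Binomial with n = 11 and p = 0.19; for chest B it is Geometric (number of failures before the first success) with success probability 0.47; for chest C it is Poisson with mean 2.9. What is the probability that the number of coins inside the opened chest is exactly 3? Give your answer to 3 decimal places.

0.129

Conditional on each chest, P(X = 3): A: 0.209713; B: 0.0699722; C: 0.22366.
By total probability, P(X = 3) = 0.2·0.209713 + 0.6·0.0699722 + 0.2·0.22366 = 0.128658.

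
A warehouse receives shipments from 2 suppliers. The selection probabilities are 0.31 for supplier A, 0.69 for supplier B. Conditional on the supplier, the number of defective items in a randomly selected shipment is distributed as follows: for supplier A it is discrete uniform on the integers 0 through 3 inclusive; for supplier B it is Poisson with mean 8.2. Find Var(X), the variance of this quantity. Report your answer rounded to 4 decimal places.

15.6475

Per component, A: μ=1.5, E[X²]=3.5; B: μ=8.2, E[X²]=75.44.
E[X] = 0.31·1.5 + 0.69·8.2 = 6.123.
E[X²] = 0.31·3.5 + 0.69·75.44 = 53.1386.
Var(X) = E[X²] − (E[X])² = 53.1386 − 37.4911 = 15.6475.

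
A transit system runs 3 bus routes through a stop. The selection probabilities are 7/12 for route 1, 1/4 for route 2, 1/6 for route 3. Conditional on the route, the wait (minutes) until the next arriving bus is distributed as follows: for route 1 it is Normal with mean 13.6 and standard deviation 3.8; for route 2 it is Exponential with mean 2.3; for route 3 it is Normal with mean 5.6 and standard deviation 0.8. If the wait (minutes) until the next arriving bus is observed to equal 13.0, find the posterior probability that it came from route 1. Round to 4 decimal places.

Likelihoods f(13.0 | ·): 1: 0.103684; 2: 0.00152603; 3: 1.31268e-19.
Posterior ∝ prior × likelihood. Numerator for 1: 0.583333·0.103684 = 0.0604825.
Normalizing constant: 0.583333·0.103684 + 0.25·0.00152603 + 0.166667·1.31268e-19 = 0.060864.
P(1 | observation) = 0.0604825 / 0.060864 = 0.993732.

0.9937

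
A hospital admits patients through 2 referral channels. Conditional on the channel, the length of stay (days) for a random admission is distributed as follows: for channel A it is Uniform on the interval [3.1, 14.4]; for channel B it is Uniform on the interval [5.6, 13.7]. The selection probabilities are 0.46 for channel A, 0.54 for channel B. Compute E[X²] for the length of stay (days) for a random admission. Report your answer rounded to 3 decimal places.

93.352

For each component E[X²] = Var + (mean)², giving A: 87.2033; B: 98.59.
Overall E[X²] = 0.46·87.2033 + 0.54·98.59 = 93.3521.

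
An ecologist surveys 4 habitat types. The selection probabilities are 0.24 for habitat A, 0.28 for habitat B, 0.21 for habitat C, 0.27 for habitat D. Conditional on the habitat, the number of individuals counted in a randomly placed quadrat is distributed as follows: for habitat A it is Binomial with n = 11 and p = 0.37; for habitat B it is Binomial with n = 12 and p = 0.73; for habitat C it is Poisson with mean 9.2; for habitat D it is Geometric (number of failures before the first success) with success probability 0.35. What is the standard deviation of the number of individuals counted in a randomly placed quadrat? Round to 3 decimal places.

Per component, A: μ=4.07, E[X²]=19.129; B: μ=8.76, E[X²]=79.1028; C: μ=9.2, E[X²]=93.84; D: μ=1.85714, E[X²]=8.7551.
E[X] = 0.24·4.07 + 0.28·8.76 + 0.21·9.2 + 0.27·1.85714 = 5.86303.
E[X²] = 0.24·19.129 + 0.28·79.1028 + 0.21·93.84 + 0.27·8.7551 = 48.81.
Var(X) = E[X²] − (E[X])² = 48.81 − 34.3751 = 14.4349.
SD(X) = √14.4349 = 3.79933.

3.799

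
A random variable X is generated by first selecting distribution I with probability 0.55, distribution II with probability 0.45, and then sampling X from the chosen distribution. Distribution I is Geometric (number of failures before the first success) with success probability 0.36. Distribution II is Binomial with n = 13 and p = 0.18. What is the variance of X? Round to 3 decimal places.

Per component, I: μ=1.77778, E[X²]=8.09877; II: μ=2.34, E[X²]=7.3944.
E[X] = 0.55·1.77778 + 0.45·2.34 = 2.03078.
E[X²] = 0.55·8.09877 + 0.45·7.3944 = 7.7818.
Var(X) = E[X²] − (E[X])² = 7.7818 − 4.12406 = 3.65774.

3.658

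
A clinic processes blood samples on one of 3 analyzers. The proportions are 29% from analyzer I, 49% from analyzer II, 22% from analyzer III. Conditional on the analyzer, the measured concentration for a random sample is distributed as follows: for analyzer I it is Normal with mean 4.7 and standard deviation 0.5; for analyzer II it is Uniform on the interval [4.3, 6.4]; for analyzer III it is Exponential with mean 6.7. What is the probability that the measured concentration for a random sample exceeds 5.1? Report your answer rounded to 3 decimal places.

Conditional on each analyzer, P(X > 5.1): I: 0.211855; II: 0.619048; III: 0.467108.
By total probability, P(X > 5.1) = 0.29·0.211855 + 0.49·0.619048 + 0.22·0.467108 = 0.467535.

0.468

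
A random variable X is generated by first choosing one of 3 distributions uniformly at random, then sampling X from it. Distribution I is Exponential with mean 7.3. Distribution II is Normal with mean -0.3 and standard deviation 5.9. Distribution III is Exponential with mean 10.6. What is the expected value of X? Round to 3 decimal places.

Component means — I: 7.3; II: -0.3; III: 10.6.
E[X] = 0.333333·7.3 + 0.333333·-0.3 + 0.333333·10.6 = 5.86667.

5.867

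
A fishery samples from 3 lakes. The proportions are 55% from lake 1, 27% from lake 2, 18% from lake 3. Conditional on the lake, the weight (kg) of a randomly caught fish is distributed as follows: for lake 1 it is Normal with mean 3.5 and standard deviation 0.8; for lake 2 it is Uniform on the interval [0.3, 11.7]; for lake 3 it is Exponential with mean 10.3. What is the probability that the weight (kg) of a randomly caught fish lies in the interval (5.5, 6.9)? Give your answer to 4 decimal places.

Conditional on each lake, P(5.5 < X < 6.9): 1: 0.00619898; 2: 0.122807; 3: 0.0745084.
By total probability, P(5.5 < X < 6.9) = 0.55·0.00619898 + 0.27·0.122807 + 0.18·0.0745084 = 0.0499788.

0.0500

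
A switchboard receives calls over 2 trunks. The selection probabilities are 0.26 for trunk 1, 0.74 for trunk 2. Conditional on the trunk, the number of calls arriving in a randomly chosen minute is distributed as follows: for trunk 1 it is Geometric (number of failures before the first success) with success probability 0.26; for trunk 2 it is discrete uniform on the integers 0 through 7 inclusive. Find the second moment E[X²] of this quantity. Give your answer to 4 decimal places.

For each component E[X²] = Var + (mean)², giving 1: 19.0473; 2: 17.5.
Overall E[X²] = 0.26·19.0473 + 0.74·17.5 = 17.9023.

17.9023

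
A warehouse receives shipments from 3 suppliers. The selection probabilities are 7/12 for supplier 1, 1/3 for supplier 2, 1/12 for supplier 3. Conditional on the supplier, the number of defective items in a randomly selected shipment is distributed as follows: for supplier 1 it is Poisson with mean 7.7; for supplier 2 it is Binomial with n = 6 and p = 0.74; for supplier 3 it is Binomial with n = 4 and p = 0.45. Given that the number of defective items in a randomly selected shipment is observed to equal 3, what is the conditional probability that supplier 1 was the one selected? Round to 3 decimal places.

Likelihoods P(X=3 | ·): 1: 0.0344551; 2: 0.142444; 3: 0.200475.
Posterior ∝ prior × likelihood. Numerator for 1: 0.583333·0.0344551 = 0.0200988.
Normalizing constant: 0.583333·0.0344551 + 0.333333·0.142444 + 0.0833333·0.200475 = 0.0842865.
P(1 | observation) = 0.0200988 / 0.0842865 = 0.238458.

0.238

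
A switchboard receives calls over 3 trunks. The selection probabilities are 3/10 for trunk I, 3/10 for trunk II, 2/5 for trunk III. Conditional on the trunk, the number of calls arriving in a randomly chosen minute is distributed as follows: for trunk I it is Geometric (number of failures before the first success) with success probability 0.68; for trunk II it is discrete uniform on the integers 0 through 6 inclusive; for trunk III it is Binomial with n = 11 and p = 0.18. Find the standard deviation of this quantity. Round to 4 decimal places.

Per component, I: μ=0.470588, E[X²]=0.913495; II: μ=3, E[X²]=13; III: μ=1.98, E[X²]=5.544.
E[X] = 0.3·0.470588 + 0.3·3 + 0.4·1.98 = 1.83318.
E[X²] = 0.3·0.913495 + 0.3·13 + 0.4·5.544 = 6.39165.
Var(X) = E[X²] − (E[X])² = 6.39165 − 3.36054 = 3.03111.
SD(X) = √3.03111 = 1.74101.

1.7410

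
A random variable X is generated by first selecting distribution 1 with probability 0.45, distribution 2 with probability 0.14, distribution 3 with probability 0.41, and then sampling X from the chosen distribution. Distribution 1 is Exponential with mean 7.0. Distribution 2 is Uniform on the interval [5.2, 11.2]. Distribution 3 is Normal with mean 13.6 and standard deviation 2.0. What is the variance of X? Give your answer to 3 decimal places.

Per component, 1: μ=7, E[X²]=98; 2: μ=8.2, E[X²]=70.24; 3: μ=13.6, E[X²]=188.96.
E[X] = 0.45·7 + 0.14·8.2 + 0.41·13.6 = 9.874.
E[X²] = 0.45·98 + 0.14·70.24 + 0.41·188.96 = 131.407.
Var(X) = E[X²] − (E[X])² = 131.407 − 97.4959 = 33.9113.

33.911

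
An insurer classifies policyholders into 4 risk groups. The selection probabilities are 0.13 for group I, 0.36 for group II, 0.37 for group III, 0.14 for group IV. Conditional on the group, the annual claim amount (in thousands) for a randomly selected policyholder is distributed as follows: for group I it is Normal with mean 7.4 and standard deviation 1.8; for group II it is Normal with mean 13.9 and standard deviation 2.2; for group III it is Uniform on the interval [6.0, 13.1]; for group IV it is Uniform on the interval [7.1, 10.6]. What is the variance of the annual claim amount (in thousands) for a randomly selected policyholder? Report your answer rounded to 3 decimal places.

Per component, I: μ=7.4, E[X²]=58; II: μ=13.9, E[X²]=198.05; III: μ=9.55, E[X²]=95.4033; IV: μ=8.85, E[X²]=79.3433.
E[X] = 0.13·7.4 + 0.36·13.9 + 0.37·9.55 + 0.14·8.85 = 10.7385.
E[X²] = 0.13·58 + 0.36·198.05 + 0.37·95.4033 + 0.14·79.3433 = 125.245.
Var(X) = E[X²] − (E[X])² = 125.245 − 115.315 = 9.92992.

9.930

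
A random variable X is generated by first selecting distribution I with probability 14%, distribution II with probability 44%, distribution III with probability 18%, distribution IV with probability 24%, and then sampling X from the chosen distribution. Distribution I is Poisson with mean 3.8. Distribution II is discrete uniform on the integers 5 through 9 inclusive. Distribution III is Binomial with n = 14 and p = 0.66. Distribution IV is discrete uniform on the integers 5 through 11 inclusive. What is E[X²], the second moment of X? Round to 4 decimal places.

57.2471

For each component E[X²] = Var + (mean)², giving I: 18.24; II: 51; III: 88.5192; IV: 68.
Overall E[X²] = 0.14·18.24 + 0.44·51 + 0.18·88.5192 + 0.24·68 = 57.2471.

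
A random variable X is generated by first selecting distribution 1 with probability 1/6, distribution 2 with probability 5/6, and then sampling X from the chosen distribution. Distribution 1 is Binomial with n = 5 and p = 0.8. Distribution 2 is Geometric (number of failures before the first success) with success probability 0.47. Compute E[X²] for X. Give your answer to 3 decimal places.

For each component E[X²] = Var + (mean)², giving 1: 16.8; 2: 3.67089.
Overall E[X²] = 0.166667·16.8 + 0.833333·3.67089 = 5.85908.

5.859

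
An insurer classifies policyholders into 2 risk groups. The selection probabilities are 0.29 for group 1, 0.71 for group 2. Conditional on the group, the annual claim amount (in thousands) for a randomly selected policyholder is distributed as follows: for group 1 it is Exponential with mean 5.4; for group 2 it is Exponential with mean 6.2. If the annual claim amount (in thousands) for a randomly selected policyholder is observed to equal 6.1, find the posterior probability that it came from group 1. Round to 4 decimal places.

0.2884

Likelihoods f(6.1 | ·): 1: 0.0598431; 2: 0.0603002.
Posterior ∝ prior × likelihood. Numerator for 1: 0.29·0.0598431 = 0.0173545.
Normalizing constant: 0.29·0.0598431 + 0.71·0.0603002 = 0.0601676.
P(1 | observation) = 0.0173545 / 0.0601676 = 0.288436.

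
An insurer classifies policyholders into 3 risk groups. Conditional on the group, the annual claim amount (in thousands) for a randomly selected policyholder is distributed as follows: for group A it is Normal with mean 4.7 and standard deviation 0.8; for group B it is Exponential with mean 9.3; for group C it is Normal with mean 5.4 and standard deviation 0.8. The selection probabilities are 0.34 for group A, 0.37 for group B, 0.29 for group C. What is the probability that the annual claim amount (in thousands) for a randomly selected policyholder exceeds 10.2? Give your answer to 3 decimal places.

Conditional on each group, P(X > 10.2): A: 3.09952e-12; B: 0.333947; C: 9.86588e-10.
By total probability, P(X > 10.2) = 0.34·3.09952e-12 + 0.37·0.333947 + 0.29·9.86588e-10 = 0.12356.

0.124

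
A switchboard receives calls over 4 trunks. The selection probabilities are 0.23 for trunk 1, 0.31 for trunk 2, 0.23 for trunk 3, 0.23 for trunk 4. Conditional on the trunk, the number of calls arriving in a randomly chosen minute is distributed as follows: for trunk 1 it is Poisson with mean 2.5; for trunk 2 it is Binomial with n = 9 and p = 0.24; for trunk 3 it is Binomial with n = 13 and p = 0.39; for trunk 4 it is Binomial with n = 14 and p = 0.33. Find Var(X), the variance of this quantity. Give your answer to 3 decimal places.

Per component, 1: μ=2.5, E[X²]=8.75; 2: μ=2.16, E[X²]=6.3072; 3: μ=5.07, E[X²]=28.7976; 4: μ=4.62, E[X²]=24.4398.
E[X] = 0.23·2.5 + 0.31·2.16 + 0.23·5.07 + 0.23·4.62 = 3.4733.
E[X²] = 0.23·8.75 + 0.31·6.3072 + 0.23·28.7976 + 0.23·24.4398 = 16.2123.
Var(X) = E[X²] − (E[X])² = 16.2123 − 12.0638 = 4.14852.

4.149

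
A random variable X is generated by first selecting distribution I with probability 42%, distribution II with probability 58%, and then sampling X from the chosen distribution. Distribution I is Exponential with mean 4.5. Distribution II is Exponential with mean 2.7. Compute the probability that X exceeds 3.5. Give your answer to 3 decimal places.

0.352

Conditional on each component, P(X > 3.5): I: 0.459426; II: 0.273543.
By total probability, P(X > 3.5) = 0.42·0.459426 + 0.58·0.273543 = 0.351614.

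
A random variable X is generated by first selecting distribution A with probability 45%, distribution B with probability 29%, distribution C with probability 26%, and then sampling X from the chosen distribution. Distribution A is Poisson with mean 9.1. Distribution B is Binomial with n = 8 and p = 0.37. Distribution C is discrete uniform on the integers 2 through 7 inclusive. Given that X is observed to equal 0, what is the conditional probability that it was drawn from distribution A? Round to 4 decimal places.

0.0069

Likelihoods P(X=0 | ·): A: 0.000111666; B: 0.0248156; C: 0.
Posterior ∝ prior × likelihood. Numerator for A: 0.45·0.000111666 = 5.02496e-05.
Normalizing constant: 0.45·0.000111666 + 0.29·0.0248156 + 0.26·0 = 0.00724677.
P(A | observation) = 5.02496e-05 / 0.00724677 = 0.00693407.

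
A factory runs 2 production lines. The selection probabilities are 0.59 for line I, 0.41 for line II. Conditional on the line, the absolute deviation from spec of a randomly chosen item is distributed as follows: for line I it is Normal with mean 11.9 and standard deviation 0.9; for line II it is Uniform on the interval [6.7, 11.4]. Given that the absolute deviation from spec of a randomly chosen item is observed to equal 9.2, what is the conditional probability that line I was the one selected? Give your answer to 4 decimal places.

Likelihoods f(9.2 | ·): I: 0.00492428; II: 0.212766.
Posterior ∝ prior × likelihood. Numerator for I: 0.59·0.00492428 = 0.00290532.
Normalizing constant: 0.59·0.00492428 + 0.41·0.212766 = 0.0901394.
P(I | observation) = 0.00290532 / 0.0901394 = 0.0322315.

0.0322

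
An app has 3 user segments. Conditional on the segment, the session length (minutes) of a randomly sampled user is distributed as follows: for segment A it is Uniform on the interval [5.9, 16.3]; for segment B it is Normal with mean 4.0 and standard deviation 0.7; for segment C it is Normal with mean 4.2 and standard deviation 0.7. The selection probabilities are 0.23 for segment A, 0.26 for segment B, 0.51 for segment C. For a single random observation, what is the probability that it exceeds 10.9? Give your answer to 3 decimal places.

0.119

Conditional on each segment, P(X > 10.9): A: 0.519231; B: 0; C: 0.
By total probability, P(X > 10.9) = 0.23·0.519231 + 0.26·0 + 0.51·0 = 0.119423.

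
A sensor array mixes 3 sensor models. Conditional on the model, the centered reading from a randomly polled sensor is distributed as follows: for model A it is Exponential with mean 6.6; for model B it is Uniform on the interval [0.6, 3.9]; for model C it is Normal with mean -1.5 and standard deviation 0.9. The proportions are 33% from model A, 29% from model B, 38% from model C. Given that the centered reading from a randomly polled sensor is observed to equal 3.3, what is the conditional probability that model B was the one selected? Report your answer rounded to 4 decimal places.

0.7434

Likelihoods f(3.3 | ·): A: 0.0918986; B: 0.30303; C: 2.95145e-07.
Posterior ∝ prior × likelihood. Numerator for B: 0.29·0.30303 = 0.0878788.
Normalizing constant: 0.33·0.0918986 + 0.29·0.30303 + 0.38·2.95145e-07 = 0.118205.
P(B | observation) = 0.0878788 / 0.118205 = 0.743441.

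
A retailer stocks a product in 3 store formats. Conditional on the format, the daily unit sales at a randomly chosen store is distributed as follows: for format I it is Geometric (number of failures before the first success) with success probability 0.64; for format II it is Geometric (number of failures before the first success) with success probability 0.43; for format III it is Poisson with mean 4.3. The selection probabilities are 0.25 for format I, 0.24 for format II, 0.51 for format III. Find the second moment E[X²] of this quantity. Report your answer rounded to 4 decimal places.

13.0833

For each component E[X²] = Var + (mean)², giving I: 1.19531; II: 4.83991; III: 22.79.
Overall E[X²] = 0.25·1.19531 + 0.24·4.83991 + 0.51·22.79 = 13.0833.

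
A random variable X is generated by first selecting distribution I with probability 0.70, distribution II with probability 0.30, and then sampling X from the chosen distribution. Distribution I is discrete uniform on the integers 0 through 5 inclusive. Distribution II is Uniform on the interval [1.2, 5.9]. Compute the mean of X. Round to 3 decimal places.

2.815

Component means — I: 2.5; II: 3.55.
E[X] = 0.7·2.5 + 0.3·3.55 = 2.815.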